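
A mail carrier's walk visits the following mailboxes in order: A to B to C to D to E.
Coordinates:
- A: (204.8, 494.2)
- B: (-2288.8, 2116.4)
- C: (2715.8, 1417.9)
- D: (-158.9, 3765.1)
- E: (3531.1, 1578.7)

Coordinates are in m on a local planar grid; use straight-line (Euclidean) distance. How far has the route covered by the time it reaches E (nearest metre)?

16028 m

Leg distances:
A→B: 2974.8 m  (cumulative 2974.8 m)
B→C: 5053.1 m  (cumulative 8027.9 m)
C→D: 3711.2 m  (cumulative 11739.2 m)
D→E: 4289.1 m  (cumulative 16028.3 m)
Cumulative distance at E ≈ 16028 m.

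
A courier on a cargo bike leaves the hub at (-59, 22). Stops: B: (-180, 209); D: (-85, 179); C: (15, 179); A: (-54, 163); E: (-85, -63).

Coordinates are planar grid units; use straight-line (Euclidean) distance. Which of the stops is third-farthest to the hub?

Distance to each, sorted:
B: 222.7
C: 173.6
D: 159.1
A: 141.1
E: 88.9
The third-farthest is D at 159.1.

D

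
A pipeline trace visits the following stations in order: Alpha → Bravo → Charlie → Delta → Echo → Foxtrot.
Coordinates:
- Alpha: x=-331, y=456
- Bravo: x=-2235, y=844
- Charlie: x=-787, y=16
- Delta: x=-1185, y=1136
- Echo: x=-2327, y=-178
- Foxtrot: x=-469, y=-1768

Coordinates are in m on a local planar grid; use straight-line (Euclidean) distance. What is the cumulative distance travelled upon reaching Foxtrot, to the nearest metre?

8986 m

Leg distances:
Alpha→Bravo: 1943.1 m  (cumulative 1943.1 m)
Bravo→Charlie: 1668.0 m  (cumulative 3611.2 m)
Charlie→Delta: 1188.6 m  (cumulative 4799.8 m)
Delta→Echo: 1740.9 m  (cumulative 6540.7 m)
Echo→Foxtrot: 2445.5 m  (cumulative 8986.1 m)
Cumulative distance at Foxtrot ≈ 8986 m.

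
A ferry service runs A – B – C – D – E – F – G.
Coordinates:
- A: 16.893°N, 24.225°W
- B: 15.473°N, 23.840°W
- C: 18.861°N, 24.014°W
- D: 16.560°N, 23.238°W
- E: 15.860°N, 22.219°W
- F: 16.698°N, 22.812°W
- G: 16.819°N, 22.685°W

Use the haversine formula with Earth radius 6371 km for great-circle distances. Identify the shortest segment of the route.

F–G

Leg distances:
A→B: 163.2 km
B→C: 377.2 km
C→D: 268.7 km
D→E: 133.8 km
E→F: 112.6 km
F→G: 19.1 km
The shortest leg is F–G at 19.1 km.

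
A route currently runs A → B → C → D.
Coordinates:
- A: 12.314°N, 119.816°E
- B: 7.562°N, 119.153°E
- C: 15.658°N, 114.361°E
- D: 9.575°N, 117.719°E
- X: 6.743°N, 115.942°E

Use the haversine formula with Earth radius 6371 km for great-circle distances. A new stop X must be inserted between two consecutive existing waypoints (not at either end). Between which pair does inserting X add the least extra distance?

Added distance for inserting X between each consecutive pair:
A–B: 583.5 km
B–C: 331.6 km
C–D: 608.6 km
Smallest added distance is 331.6 km, inserting between B and C.

between B and C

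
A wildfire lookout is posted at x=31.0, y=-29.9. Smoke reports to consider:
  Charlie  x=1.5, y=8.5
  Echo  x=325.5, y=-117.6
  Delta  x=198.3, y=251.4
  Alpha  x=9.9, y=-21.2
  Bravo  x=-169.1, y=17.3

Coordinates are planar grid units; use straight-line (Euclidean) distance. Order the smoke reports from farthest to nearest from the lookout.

Computing each straight-line distance from x=31.0, y=-29.9:
Delta x=198.3, y=251.4: 327.3
Echo x=325.5, y=-117.6: 307.3
Bravo x=-169.1, y=17.3: 205.6
Charlie x=1.5, y=8.5: 48.4
Alpha x=9.9, y=-21.2: 22.8

Delta, Echo, Bravo, Charlie, Alpha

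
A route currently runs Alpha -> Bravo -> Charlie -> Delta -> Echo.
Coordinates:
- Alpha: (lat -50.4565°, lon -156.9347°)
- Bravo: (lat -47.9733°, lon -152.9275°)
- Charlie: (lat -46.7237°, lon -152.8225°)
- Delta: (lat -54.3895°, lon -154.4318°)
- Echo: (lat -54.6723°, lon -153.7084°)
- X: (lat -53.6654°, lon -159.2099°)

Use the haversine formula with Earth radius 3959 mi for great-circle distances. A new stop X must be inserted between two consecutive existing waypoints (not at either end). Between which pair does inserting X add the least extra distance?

Added distance for inserting X between each consecutive pair:
Alpha–Bravo: 471.7 mi
Bravo–Charlie: 948.8 mi
Charlie–Delta: 222.1 mi
Delta–Echo: 398.3 mi
Smallest added distance is 222.1 mi, inserting between Charlie and Delta.

between Charlie and Delta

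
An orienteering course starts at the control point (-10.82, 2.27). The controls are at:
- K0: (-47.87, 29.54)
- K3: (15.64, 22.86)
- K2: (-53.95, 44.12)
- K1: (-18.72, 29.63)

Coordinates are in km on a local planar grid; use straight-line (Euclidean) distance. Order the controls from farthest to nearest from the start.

K2, K0, K3, K1

Distances from the start:
K2 (-53.95, 44.12): 60.1 km
K0 (-47.87, 29.54): 46.0 km
K3 (15.64, 22.86): 33.5 km
K1 (-18.72, 29.63): 28.5 km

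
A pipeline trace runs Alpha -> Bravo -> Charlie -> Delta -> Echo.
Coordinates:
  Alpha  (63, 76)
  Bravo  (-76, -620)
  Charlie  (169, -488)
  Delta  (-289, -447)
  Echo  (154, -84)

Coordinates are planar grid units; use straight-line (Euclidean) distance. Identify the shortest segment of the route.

Leg distances:
Alpha→Bravo: 709.7
Bravo→Charlie: 278.3
Charlie→Delta: 459.8
Delta→Echo: 572.7
The shortest leg is Bravo–Charlie at 278.3.

Bravo–Charlie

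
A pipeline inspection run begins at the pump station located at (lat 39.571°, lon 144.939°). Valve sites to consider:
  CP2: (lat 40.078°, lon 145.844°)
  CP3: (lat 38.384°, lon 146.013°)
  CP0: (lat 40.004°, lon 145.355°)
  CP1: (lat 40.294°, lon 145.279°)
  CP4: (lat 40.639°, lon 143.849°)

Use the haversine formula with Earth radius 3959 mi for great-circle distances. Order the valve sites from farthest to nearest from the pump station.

Distance from the pump station at (lat 39.571°, lon 144.939°) to each:
CP3 (lat 38.384°, lon 146.013°): 100.3 mi
CP4 (lat 40.639°, lon 143.849°): 93.6 mi
CP2 (lat 40.078°, lon 145.844°): 59.4 mi
CP1 (lat 40.294°, lon 145.279°): 53.1 mi
CP0 (lat 40.004°, lon 145.355°): 37.2 mi

CP3, CP4, CP2, CP1, CP0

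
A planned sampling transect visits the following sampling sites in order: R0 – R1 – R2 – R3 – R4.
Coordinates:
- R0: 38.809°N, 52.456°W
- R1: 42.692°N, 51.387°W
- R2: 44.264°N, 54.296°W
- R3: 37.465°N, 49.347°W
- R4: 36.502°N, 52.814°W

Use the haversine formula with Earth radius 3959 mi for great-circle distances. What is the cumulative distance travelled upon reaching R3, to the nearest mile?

Leg distances:
R0→R1: 274.1 mi  (cumulative 274.1 mi)
R1→R2: 181.8 mi  (cumulative 455.9 mi)
R2→R3: 536.0 mi  (cumulative 991.9 mi)
Cumulative distance at R3 ≈ 992 mi.

992 mi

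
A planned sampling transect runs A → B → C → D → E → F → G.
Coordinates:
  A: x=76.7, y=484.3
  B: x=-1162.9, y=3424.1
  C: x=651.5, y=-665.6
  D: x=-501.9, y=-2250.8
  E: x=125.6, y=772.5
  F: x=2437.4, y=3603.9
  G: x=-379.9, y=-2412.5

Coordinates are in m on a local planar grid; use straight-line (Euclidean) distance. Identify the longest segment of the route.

Leg distances:
A→B: 3190.5 m
B→C: 4474.1 m
C→D: 1960.4 m
D→E: 3087.7 m
E→F: 3655.3 m
F→G: 6643.4 m
The longest leg is F–G at 6643.4 m.

F–G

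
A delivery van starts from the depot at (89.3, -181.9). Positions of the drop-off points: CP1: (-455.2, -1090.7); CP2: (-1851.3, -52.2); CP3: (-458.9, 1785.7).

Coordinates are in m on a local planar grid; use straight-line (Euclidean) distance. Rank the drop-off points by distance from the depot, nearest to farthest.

CP1, CP2, CP3

Distance from the depot at (89.3, -181.9) to each:
CP1 (-455.2, -1090.7): 1059.4 m
CP2 (-1851.3, -52.2): 1944.9 m
CP3 (-458.9, 1785.7): 2042.5 m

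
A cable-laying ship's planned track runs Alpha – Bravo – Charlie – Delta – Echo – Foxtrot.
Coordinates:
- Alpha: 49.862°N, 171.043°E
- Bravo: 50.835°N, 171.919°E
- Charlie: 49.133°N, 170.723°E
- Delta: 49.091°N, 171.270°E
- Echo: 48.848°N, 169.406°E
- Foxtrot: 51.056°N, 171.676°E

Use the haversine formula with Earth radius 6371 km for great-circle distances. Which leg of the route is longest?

Leg distances:
Alpha→Bravo: 124.8 km
Bravo→Charlie: 207.7 km
Charlie→Delta: 40.1 km
Delta→Echo: 138.7 km
Echo→Foxtrot: 294.3 km
The longest leg is Echo–Foxtrot at 294.3 km.

Echo–Foxtrot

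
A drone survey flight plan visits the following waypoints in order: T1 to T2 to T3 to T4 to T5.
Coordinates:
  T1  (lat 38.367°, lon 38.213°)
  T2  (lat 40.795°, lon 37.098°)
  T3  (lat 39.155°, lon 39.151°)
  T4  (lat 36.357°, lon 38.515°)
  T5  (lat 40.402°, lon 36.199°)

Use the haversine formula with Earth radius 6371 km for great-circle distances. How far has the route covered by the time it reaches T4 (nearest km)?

855 km

Leg distances:
T1→T2: 286.4 km  (cumulative 286.4 km)
T2→T3: 252.7 km  (cumulative 539.1 km)
T3→T4: 316.1 km  (cumulative 855.2 km)
Cumulative distance at T4 ≈ 855 km.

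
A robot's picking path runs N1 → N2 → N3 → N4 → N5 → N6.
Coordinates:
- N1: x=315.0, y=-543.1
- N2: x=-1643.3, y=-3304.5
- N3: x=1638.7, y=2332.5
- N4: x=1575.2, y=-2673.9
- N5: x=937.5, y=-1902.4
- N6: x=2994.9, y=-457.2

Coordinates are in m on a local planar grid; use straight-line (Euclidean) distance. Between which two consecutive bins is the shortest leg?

Leg distances:
N1→N2: 3385.3 m
N2→N3: 6522.8 m
N3→N4: 5006.8 m
N4→N5: 1000.9 m
N5→N6: 2514.3 m
The shortest leg is N4–N5 at 1000.9 m.

N4–N5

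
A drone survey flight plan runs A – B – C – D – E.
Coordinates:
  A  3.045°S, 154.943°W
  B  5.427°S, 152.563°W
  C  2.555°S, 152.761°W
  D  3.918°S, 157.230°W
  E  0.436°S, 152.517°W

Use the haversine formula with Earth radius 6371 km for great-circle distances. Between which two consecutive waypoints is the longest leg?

Leg distances:
A→B: 373.9 km
B→C: 320.1 km
C→D: 518.8 km
D→E: 651.2 km
The longest leg is D–E at 651.2 km.

D–E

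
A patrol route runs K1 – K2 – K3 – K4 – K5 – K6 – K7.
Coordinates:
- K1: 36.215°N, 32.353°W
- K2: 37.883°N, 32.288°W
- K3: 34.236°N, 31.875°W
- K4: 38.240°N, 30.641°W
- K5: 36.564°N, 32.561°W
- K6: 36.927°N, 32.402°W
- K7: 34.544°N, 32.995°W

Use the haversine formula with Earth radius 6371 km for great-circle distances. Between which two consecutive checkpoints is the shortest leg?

K5–K6

Leg distances:
K1→K2: 185.6 km
K2→K3: 407.2 km
K3→K4: 458.8 km
K4→K5: 252.0 km
K5→K6: 42.8 km
K6→K7: 270.3 km
The shortest leg is K5–K6 at 42.8 km.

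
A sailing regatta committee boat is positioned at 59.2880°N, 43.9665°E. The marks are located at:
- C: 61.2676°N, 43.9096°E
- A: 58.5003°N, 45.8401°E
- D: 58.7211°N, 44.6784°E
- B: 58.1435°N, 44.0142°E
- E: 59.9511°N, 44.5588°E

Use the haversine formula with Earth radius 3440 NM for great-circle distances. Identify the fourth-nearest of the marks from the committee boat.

A

Distance to each, sorted:
D: 40.5 NM
E: 43.7 NM
B: 68.7 NM
A: 74.9 NM
C: 118.9 NM
The fourth-nearest is A at 74.9 NM.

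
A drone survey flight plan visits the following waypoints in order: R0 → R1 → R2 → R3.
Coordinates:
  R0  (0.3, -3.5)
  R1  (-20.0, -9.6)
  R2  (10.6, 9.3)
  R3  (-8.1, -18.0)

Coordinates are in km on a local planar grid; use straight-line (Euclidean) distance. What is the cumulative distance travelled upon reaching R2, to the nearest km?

Leg distances:
R0→R1: 21.2 km  (cumulative 21.2 km)
R1→R2: 36.0 km  (cumulative 57.2 km)
Cumulative distance at R2 ≈ 57 km.

57 km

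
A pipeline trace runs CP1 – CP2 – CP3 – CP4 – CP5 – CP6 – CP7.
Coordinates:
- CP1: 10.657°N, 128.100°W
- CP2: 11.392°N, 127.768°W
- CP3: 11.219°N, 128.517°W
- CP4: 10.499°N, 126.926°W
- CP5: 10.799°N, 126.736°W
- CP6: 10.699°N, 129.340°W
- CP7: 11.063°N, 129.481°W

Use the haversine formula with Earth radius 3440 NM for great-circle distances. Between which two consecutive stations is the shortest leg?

Leg distances:
CP1→CP2: 48.3 NM
CP2→CP3: 45.3 NM
CP3→CP4: 103.3 NM
CP4→CP5: 21.2 NM
CP5→CP6: 153.7 NM
CP6→CP7: 23.4 NM
The shortest leg is CP4–CP5 at 21.2 NM.

CP4–CP5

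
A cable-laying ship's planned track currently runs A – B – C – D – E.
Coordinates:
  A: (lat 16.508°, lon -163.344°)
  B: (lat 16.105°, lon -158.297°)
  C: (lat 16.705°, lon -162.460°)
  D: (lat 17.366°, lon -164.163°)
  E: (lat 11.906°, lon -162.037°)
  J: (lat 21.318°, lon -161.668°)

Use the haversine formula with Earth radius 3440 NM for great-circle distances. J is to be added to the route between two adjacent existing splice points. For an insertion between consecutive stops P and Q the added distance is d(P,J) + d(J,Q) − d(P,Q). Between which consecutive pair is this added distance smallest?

Added distance for inserting J between each consecutive pair:
A–B: 379.2 NM
B–C: 405.1 NM
C–D: 451.2 NM
D–E: 491.4 NM
Smallest added distance is 379.2 NM, inserting between A and B.

between A and B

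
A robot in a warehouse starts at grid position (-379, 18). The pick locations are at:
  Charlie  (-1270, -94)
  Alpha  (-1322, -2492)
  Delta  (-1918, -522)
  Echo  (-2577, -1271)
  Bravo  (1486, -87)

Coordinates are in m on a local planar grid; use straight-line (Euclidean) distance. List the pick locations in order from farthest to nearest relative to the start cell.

Distances from the start cell:
Alpha (-1322, -2492): 2681.3 m
Echo (-2577, -1271): 2548.1 m
Bravo (1486, -87): 1868.0 m
Delta (-1918, -522): 1631.0 m
Charlie (-1270, -94): 898.0 m

Alpha, Echo, Bravo, Delta, Charlie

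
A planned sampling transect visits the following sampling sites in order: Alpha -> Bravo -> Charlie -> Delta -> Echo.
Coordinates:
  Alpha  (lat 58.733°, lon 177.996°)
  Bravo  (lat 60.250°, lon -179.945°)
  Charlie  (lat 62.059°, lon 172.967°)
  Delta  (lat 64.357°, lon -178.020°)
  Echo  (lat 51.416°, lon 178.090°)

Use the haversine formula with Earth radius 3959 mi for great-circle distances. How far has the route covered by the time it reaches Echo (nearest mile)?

1622 mi

Leg distances:
Alpha→Bravo: 127.3 mi  (cumulative 127.3 mi)
Bravo→Charlie: 267.1 mi  (cumulative 394.4 mi)
Charlie→Delta: 322.1 mi  (cumulative 716.5 mi)
Delta→Echo: 905.1 mi  (cumulative 1621.6 mi)
Cumulative distance at Echo ≈ 1622 mi.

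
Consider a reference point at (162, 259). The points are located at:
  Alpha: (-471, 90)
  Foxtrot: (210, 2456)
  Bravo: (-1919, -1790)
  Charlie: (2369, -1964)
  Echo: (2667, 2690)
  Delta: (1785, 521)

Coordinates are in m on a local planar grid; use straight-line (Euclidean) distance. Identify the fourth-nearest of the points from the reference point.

Distance to each, sorted:
Alpha: 655.2 m
Delta: 1644.0 m
Foxtrot: 2197.5 m
Bravo: 2920.4 m
Charlie: 3132.5 m
Echo: 3490.7 m
The fourth-nearest is Bravo at 2920.4 m.

Bravo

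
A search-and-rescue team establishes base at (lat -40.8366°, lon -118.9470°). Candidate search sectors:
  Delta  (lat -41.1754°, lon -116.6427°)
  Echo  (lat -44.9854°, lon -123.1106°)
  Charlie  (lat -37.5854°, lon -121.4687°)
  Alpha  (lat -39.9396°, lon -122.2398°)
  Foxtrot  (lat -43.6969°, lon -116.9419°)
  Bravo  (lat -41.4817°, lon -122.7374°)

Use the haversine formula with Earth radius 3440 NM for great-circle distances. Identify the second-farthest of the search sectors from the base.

Distances from the base ((lat -40.8366°, lon -118.9470°)):
Echo: 309.0 NM
Charlie: 227.7 NM
Foxtrot: 193.4 NM
Bravo: 175.6 NM
Alpha: 159.9 NM
Delta: 106.4 NM
The second-farthest is Charlie at 227.7 NM.

Charlie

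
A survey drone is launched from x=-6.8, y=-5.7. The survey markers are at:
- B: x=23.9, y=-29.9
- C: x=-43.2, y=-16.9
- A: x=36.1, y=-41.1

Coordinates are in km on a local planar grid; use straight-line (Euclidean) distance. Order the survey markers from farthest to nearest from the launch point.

A, B, C

Distances from the launch point:
A x=36.1, y=-41.1: 55.6 km
B x=23.9, y=-29.9: 39.1 km
C x=-43.2, y=-16.9: 38.1 km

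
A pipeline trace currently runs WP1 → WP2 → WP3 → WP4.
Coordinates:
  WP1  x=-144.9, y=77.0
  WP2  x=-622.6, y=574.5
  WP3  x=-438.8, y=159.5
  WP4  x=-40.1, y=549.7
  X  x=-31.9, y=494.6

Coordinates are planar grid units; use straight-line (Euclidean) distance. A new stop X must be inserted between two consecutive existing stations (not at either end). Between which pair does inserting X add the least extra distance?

Added distance for inserting X between each consecutive pair:
WP1–WP2: 339.0
WP2–WP3: 669.3
WP3–WP4: 25.0
Smallest added distance is 25.0, inserting between WP3 and WP4.

between WP3 and WP4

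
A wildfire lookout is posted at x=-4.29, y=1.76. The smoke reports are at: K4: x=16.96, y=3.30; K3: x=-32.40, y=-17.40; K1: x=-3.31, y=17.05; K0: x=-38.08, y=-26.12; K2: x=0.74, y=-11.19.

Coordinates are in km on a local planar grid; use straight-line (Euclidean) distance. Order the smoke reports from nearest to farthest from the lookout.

K2, K1, K4, K3, K0

Computing each straight-line distance from x=-4.29, y=1.76:
K2 x=0.74, y=-11.19: 13.9 km
K1 x=-3.31, y=17.05: 15.3 km
K4 x=16.96, y=3.30: 21.3 km
K3 x=-32.40, y=-17.40: 34.0 km
K0 x=-38.08, y=-26.12: 43.8 km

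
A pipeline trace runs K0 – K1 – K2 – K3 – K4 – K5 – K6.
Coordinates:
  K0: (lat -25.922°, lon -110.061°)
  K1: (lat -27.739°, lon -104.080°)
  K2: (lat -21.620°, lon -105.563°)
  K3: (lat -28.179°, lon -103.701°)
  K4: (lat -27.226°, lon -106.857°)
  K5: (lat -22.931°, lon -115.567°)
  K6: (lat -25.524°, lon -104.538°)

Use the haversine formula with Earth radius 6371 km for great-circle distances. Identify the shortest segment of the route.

K3–K4

Leg distances:
K0→K1: 626.8 km
K1→K2: 696.7 km
K2→K3: 753.1 km
K3→K4: 328.3 km
K4→K5: 998.4 km
K5→K6: 1154.5 km
The shortest leg is K3–K4 at 328.3 km.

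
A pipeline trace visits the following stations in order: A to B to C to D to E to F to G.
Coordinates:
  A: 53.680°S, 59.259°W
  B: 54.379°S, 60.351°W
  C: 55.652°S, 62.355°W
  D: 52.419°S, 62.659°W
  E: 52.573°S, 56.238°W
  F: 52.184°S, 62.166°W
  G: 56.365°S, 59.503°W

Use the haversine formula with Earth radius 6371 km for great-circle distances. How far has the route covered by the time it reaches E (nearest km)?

Leg distances:
A→B: 105.5 km  (cumulative 105.5 km)
B→C: 190.7 km  (cumulative 296.2 km)
C→D: 360.0 km  (cumulative 656.2 km)
D→E: 434.9 km  (cumulative 1091.1 km)
Cumulative distance at E ≈ 1091 km.

1091 km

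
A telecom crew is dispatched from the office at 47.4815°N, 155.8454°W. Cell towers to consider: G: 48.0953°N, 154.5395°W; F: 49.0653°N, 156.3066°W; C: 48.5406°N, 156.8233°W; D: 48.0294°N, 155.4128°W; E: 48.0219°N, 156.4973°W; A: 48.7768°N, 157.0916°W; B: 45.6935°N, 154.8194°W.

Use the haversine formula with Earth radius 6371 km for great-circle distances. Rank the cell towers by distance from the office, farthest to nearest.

B, F, A, C, G, E, D

Computing each great-circle distance from 47.4815°N, 155.8454°W:
B 45.6935°N, 154.8194°W: 213.7 km
F 49.0653°N, 156.3066°W: 179.4 km
A 48.7768°N, 157.0916°W: 171.2 km
C 48.5406°N, 156.8233°W: 138.4 km
G 48.0953°N, 154.5395°W: 119.1 km
E 48.0219°N, 156.4973°W: 77.4 km
D 48.0294°N, 155.4128°W: 69.0 km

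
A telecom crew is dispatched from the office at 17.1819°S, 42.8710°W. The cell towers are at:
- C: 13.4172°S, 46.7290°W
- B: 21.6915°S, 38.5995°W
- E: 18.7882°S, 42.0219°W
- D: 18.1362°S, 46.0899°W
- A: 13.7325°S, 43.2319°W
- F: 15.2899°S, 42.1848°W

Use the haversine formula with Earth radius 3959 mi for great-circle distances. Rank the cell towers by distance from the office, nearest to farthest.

Distances from the office:
E 18.7882°S, 42.0219°W: 124.2 mi
F 15.2899°S, 42.1848°W: 138.4 mi
D 18.1362°S, 46.0899°W: 222.0 mi
A 13.7325°S, 43.2319°W: 239.6 mi
C 13.4172°S, 46.7290°W: 365.7 mi
B 21.6915°S, 38.5995°W: 417.7 mi

E, F, D, A, C, B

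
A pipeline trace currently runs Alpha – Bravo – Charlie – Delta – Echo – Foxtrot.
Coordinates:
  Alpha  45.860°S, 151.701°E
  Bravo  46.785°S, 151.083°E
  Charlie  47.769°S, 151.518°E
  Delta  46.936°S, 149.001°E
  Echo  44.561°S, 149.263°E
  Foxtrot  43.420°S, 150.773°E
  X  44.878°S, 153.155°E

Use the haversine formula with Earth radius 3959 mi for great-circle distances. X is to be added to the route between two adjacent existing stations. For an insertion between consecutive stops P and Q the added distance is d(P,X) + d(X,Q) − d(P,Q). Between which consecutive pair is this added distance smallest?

Added distance for inserting X between each consecutive pair:
Alpha–Bravo: 192.8 mi
Bravo–Charlie: 308.8 mi
Charlie–Delta: 328.5 mi
Delta–Echo: 272.9 mi
Echo–Foxtrot: 238.7 mi
Smallest added distance is 192.8 mi, inserting between Alpha and Bravo.

between Alpha and Bravo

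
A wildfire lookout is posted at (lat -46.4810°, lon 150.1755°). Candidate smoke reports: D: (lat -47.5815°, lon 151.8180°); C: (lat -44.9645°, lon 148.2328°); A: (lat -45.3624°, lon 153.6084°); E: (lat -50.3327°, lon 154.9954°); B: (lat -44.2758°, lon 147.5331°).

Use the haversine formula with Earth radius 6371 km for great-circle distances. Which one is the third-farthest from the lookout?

Distance to each, sorted:
E: 556.5 km
B: 320.5 km
A: 293.2 km
C: 226.2 km
D: 174.6 km
The third-farthest is A at 293.2 km.

A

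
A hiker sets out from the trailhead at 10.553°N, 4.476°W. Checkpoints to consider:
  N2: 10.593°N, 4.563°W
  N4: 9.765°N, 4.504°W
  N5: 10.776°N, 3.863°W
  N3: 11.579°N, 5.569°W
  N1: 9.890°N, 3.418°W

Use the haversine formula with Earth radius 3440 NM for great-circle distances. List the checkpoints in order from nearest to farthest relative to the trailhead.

N2, N5, N4, N1, N3

Distances from the trailhead:
N2 10.593°N, 4.563°W: 5.7 NM
N5 10.776°N, 3.863°W: 38.6 NM
N4 9.765°N, 4.504°W: 47.3 NM
N1 9.890°N, 3.418°W: 74.1 NM
N3 11.579°N, 5.569°W: 89.1 NM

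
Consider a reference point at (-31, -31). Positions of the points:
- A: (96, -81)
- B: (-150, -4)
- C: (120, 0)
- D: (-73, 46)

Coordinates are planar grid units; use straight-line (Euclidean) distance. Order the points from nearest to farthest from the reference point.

D, B, A, C

Distance from the reference point at (-31, -31) to each:
D (-73, 46): 87.7
B (-150, -4): 122.0
A (96, -81): 136.5
C (120, 0): 154.1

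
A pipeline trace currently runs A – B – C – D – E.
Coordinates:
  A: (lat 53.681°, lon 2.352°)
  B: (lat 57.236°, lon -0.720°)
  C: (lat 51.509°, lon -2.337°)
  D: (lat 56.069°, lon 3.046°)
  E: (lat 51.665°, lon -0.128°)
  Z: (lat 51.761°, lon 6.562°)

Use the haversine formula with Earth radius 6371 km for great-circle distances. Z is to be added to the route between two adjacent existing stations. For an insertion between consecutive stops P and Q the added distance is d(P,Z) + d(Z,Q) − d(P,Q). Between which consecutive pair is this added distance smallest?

Added distance for inserting Z between each consecutive pair:
A–B: 683.1 km
B–C: 737.5 km
C–D: 528.0 km
D–E: 460.3 km
Smallest added distance is 460.3 km, inserting between D and E.

between D and E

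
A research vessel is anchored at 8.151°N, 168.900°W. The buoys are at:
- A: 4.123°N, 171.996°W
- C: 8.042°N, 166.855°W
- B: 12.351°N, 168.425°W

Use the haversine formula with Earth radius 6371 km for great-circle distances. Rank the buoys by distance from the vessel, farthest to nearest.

Distances from the vessel:
A 4.123°N, 171.996°W: 563.7 km
B 12.351°N, 168.425°W: 469.9 km
C 8.042°N, 166.855°W: 225.5 km

A, B, C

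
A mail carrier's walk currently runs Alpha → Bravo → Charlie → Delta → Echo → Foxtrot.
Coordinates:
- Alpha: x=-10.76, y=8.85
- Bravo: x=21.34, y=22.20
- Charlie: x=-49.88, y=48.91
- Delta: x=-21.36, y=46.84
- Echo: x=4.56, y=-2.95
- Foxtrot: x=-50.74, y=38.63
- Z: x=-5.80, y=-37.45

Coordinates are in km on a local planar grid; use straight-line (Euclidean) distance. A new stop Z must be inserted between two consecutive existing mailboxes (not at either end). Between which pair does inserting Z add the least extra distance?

Added distance for inserting Z between each consecutive pair:
Alpha–Bravo: 77.3 km
Bravo–Charlie: 86.4 km
Charlie–Delta: 154.1 km
Delta–Echo: 65.6 km
Echo–Foxtrot: 55.2 km
Smallest added distance is 55.2 km, inserting between Echo and Foxtrot.

between Echo and Foxtrot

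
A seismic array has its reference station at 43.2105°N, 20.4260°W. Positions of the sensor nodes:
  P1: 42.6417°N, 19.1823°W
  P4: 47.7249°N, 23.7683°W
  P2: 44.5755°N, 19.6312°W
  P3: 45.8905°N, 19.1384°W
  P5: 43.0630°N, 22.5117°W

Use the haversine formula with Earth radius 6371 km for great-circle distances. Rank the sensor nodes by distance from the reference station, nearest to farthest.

P1, P2, P5, P3, P4

Distances from the reference station:
P1 42.6417°N, 19.1823°W: 119.4 km
P2 44.5755°N, 19.6312°W: 164.6 km
P5 43.0630°N, 22.5117°W: 170.0 km
P3 45.8905°N, 19.1384°W: 315.0 km
P4 47.7249°N, 23.7683°W: 565.5 km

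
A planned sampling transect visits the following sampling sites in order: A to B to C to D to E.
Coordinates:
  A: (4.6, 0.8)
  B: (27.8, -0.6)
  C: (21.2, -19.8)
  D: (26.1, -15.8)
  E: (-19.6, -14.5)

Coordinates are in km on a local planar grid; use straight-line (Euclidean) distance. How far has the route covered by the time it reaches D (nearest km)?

Leg distances:
A→B: 23.2 km  (cumulative 23.2 km)
B→C: 20.3 km  (cumulative 43.5 km)
C→D: 6.3 km  (cumulative 49.9 km)
Cumulative distance at D ≈ 50 km.

50 km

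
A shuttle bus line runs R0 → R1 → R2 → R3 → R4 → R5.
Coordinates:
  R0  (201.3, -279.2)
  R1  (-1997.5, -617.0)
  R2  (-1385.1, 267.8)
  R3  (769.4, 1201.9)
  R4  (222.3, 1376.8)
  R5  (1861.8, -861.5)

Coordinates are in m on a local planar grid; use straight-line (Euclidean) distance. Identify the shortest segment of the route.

R3–R4

Leg distances:
R0→R1: 2224.6 m
R1→R2: 1076.1 m
R2→R3: 2348.3 m
R3→R4: 574.4 m
R4→R5: 2774.5 m
The shortest leg is R3–R4 at 574.4 m.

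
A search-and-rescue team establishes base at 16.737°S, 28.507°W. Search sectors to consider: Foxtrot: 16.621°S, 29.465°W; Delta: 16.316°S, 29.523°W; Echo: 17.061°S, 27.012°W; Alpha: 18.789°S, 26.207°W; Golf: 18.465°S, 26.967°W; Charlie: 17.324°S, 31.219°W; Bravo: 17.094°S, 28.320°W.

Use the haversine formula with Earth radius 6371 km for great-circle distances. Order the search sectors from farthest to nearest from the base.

Alpha, Charlie, Golf, Echo, Delta, Foxtrot, Bravo

Distance from the base at 16.737°S, 28.507°W to each:
Alpha 18.789°S, 26.207°W: 333.7 km
Charlie 17.324°S, 31.219°W: 295.6 km
Golf 18.465°S, 26.967°W: 252.1 km
Echo 17.061°S, 27.012°W: 163.1 km
Delta 16.316°S, 29.523°W: 118.0 km
Foxtrot 16.621°S, 29.465°W: 102.9 km
Bravo 17.094°S, 28.320°W: 44.4 km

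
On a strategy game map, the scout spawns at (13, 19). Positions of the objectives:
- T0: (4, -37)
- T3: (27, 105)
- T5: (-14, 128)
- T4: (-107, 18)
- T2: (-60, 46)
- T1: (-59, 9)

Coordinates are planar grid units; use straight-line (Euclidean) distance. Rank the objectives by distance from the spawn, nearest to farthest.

T0, T1, T2, T3, T5, T4

Distance from the spawn at (13, 19) to each:
T0 (4, -37): 56.7
T1 (-59, 9): 72.7
T2 (-60, 46): 77.8
T3 (27, 105): 87.1
T5 (-14, 128): 112.3
T4 (-107, 18): 120.0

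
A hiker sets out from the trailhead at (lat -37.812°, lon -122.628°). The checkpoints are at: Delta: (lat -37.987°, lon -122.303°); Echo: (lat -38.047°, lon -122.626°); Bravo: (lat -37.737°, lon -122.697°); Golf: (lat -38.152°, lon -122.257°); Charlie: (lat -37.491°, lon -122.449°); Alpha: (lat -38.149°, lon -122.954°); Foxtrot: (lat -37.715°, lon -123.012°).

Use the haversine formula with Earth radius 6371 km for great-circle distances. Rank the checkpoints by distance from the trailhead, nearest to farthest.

Bravo, Echo, Delta, Foxtrot, Charlie, Alpha, Golf

Distances from the trailhead:
Bravo (lat -37.737°, lon -122.697°): 10.3 km
Echo (lat -38.047°, lon -122.626°): 26.1 km
Delta (lat -37.987°, lon -122.303°): 34.5 km
Foxtrot (lat -37.715°, lon -123.012°): 35.4 km
Charlie (lat -37.491°, lon -122.449°): 39.0 km
Alpha (lat -38.149°, lon -122.954°): 47.1 km
Golf (lat -38.152°, lon -122.257°): 49.9 km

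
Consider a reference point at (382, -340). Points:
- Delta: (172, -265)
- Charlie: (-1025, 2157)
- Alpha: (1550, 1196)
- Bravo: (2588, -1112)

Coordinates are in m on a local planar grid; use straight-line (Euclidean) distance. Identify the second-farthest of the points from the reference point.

Bravo

Distance to each, sorted:
Charlie: 2866.1 m
Bravo: 2337.2 m
Alpha: 1929.6 m
Delta: 223.0 m
The second-farthest is Bravo at 2337.2 m.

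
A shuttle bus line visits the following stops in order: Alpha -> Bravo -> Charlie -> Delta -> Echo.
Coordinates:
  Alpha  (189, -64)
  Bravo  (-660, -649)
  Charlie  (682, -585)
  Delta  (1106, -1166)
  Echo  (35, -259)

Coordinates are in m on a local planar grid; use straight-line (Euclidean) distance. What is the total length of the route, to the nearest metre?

Leg distances:
Alpha→Bravo: 1031.0 m  (cumulative 1031.0 m)
Bravo→Charlie: 1343.5 m  (cumulative 2374.6 m)
Charlie→Delta: 719.3 m  (cumulative 3093.8 m)
Delta→Echo: 1403.5 m  (cumulative 4497.3 m)
Total route length ≈ 4497 m.

4497 m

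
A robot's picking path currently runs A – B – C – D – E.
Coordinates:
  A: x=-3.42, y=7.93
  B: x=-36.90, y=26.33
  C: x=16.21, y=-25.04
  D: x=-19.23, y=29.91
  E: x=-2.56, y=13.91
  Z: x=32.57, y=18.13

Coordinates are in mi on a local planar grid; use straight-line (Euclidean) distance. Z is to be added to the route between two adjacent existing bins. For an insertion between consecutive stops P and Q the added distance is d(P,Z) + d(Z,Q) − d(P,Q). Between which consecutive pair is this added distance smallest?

between C and D

Added distance for inserting Z between each consecutive pair:
A–B: 69.2 mi
B–C: 42.2 mi
C–D: 33.9 mi
D–E: 65.4 mi
Smallest added distance is 33.9 mi, inserting between C and D.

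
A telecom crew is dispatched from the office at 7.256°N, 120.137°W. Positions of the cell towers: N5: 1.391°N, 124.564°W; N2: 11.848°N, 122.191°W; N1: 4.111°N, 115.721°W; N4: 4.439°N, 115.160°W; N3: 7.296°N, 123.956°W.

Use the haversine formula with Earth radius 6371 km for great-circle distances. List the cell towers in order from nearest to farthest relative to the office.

Distance from the office at 7.256°N, 120.137°W to each:
N3 7.296°N, 123.956°W: 421.3 km
N2 11.848°N, 122.191°W: 558.0 km
N1 4.111°N, 115.721°W: 600.8 km
N4 4.439°N, 115.160°W: 633.4 km
N5 1.391°N, 124.564°W: 816.1 km

N3, N2, N1, N4, N5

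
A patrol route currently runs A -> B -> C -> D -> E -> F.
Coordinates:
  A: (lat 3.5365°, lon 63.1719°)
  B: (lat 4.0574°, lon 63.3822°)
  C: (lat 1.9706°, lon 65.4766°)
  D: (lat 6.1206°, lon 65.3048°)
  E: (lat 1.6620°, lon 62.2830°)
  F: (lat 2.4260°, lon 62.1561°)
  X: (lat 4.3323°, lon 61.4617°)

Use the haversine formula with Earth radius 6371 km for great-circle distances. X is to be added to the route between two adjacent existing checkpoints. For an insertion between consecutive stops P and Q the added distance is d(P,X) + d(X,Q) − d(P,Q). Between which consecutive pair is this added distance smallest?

Added distance for inserting X between each consecutive pair:
A–B: 362.1 km
B–C: 404.0 km
C–D: 525.2 km
D–E: 181.9 km
E–F: 450.0 km
Smallest added distance is 181.9 km, inserting between D and E.

between D and E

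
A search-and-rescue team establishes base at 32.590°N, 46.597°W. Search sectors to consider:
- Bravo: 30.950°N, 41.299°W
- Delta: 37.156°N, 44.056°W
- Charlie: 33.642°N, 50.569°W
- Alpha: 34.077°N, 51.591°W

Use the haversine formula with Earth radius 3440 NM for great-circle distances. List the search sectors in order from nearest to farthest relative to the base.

Distances from the base:
Charlie 33.642°N, 50.569°W: 209.5 NM
Alpha 34.077°N, 51.591°W: 265.9 NM
Bravo 30.950°N, 41.299°W: 287.8 NM
Delta 37.156°N, 44.056°W: 301.3 NM

Charlie, Alpha, Bravo, Delta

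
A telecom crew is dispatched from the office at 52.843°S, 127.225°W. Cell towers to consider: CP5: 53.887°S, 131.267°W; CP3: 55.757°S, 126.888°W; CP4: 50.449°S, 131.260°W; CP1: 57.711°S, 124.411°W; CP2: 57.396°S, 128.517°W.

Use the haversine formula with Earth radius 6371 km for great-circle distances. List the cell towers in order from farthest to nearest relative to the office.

CP1, CP2, CP4, CP3, CP5

Distance from the office at 52.843°S, 127.225°W to each:
CP1 57.711°S, 124.411°W: 569.8 km
CP2 57.396°S, 128.517°W: 512.9 km
CP4 50.449°S, 131.260°W: 385.1 km
CP3 55.757°S, 126.888°W: 324.8 km
CP5 53.887°S, 131.267°W: 292.2 km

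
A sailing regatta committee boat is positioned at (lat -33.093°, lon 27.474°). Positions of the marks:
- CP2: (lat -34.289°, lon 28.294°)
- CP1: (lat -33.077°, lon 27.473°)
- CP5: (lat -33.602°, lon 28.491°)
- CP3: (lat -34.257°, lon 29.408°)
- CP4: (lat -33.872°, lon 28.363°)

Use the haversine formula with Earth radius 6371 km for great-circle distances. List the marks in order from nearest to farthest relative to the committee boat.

CP1, CP5, CP4, CP2, CP3

Computing each great-circle distance from (lat -33.093°, lon 27.474°):
CP1 (lat -33.077°, lon 27.473°): 1.8 km
CP5 (lat -33.602°, lon 28.491°): 110.1 km
CP4 (lat -33.872°, lon 28.363°): 119.6 km
CP2 (lat -34.289°, lon 28.294°): 153.1 km
CP3 (lat -34.257°, lon 29.408°): 220.9 km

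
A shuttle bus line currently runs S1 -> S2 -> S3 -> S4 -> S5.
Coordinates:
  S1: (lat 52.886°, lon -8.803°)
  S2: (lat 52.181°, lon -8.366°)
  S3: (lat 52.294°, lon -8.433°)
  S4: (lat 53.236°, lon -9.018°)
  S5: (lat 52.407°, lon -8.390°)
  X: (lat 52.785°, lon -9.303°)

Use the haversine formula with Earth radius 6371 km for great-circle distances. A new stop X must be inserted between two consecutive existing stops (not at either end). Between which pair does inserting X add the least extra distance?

Added distance for inserting X between each consecutive pair:
S1–S2: 44.0 km
S2–S3: 159.3 km
S3–S4: 22.0 km
S4–S5: 26.9 km
Smallest added distance is 22.0 km, inserting between S3 and S4.

between S3 and S4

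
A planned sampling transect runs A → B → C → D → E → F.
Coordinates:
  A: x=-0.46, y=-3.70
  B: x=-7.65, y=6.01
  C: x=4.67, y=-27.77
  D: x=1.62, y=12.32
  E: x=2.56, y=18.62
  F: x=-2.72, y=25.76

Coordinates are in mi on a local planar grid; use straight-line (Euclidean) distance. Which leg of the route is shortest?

Leg distances:
A→B: 12.1 mi
B→C: 36.0 mi
C→D: 40.2 mi
D→E: 6.4 mi
E→F: 8.9 mi
The shortest leg is D–E at 6.4 mi.

D–E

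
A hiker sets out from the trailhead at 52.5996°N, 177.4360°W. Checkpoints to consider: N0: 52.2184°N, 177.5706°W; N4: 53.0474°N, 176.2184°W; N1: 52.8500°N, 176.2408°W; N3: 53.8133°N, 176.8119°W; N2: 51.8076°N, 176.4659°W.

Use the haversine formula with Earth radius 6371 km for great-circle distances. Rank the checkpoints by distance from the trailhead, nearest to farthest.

N0, N1, N4, N2, N3

Distance from the trailhead at 52.5996°N, 177.4360°W to each:
N0 52.2184°N, 177.5706°W: 43.4 km
N1 52.8500°N, 176.2408°W: 85.2 km
N4 53.0474°N, 176.2184°W: 95.8 km
N2 51.8076°N, 176.4659°W: 110.1 km
N3 53.8133°N, 176.8119°W: 141.2 km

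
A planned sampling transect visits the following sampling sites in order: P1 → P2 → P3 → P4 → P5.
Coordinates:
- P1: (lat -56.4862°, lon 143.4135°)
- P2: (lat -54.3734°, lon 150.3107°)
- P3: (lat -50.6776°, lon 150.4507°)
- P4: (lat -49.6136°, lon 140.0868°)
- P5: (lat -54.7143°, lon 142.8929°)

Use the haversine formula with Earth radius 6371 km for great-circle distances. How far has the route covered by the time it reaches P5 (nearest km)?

Leg distances:
P1→P2: 494.2 km  (cumulative 494.2 km)
P2→P3: 411.1 km  (cumulative 905.3 km)
P3→P4: 747.3 km  (cumulative 1652.6 km)
P4→P5: 598.5 km  (cumulative 2251.0 km)
Cumulative distance at P5 ≈ 2251 km.

2251 km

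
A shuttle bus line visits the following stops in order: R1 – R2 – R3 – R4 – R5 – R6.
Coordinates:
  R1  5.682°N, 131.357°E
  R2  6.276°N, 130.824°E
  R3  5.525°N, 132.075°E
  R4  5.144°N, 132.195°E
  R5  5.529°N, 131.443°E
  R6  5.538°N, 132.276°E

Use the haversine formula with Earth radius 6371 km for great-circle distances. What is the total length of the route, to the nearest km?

480 km

Leg distances:
R1→R2: 88.5 km  (cumulative 88.5 km)
R2→R3: 161.6 km  (cumulative 250.1 km)
R3→R4: 44.4 km  (cumulative 294.5 km)
R4→R5: 93.6 km  (cumulative 388.2 km)
R5→R6: 92.2 km  (cumulative 480.4 km)
Total route length ≈ 480 km.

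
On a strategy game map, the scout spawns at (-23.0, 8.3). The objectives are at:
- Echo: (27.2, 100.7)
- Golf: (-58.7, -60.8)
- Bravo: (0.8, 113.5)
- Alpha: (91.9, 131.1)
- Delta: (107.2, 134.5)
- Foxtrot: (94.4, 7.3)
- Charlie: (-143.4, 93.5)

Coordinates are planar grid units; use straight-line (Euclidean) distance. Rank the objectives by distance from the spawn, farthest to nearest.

Computing each straight-line distance from (-23.0, 8.3):
Delta (107.2, 134.5): 181.3
Alpha (91.9, 131.1): 168.2
Charlie (-143.4, 93.5): 147.5
Foxtrot (94.4, 7.3): 117.4
Bravo (0.8, 113.5): 107.9
Echo (27.2, 100.7): 105.2
Golf (-58.7, -60.8): 77.8

Delta, Alpha, Charlie, Foxtrot, Bravo, Echo, Golf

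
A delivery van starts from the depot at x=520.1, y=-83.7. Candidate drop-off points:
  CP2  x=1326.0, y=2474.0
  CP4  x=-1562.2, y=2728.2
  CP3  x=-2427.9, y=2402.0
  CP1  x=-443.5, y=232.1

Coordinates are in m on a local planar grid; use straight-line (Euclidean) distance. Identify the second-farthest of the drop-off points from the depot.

CP4

Distances from the depot (x=520.1, y=-83.7):
CP3: 3856.1 m
CP4: 3499.0 m
CP2: 2681.7 m
CP1: 1014.0 m
The second-farthest is CP4 at 3499.0 m.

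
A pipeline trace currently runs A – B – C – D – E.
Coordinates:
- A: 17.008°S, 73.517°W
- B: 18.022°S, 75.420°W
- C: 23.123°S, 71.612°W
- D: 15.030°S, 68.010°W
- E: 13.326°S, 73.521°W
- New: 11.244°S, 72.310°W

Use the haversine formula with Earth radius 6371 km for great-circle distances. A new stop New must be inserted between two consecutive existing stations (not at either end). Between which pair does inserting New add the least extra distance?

between D and E

Added distance for inserting New between each consecutive pair:
A–B: 1247.4 km
B–C: 1455.6 km
C–D: 974.5 km
D–E: 270.4 km
Smallest added distance is 270.4 km, inserting between D and E.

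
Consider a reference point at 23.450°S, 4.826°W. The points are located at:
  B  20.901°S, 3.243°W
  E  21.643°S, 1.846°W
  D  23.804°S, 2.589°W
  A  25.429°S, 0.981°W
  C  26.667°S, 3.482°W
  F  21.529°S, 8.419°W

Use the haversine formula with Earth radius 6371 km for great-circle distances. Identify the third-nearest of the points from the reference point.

E

Distances from the reference point (23.450°S, 4.826°W):
D: 231.3 km
B: 327.0 km
E: 366.1 km
C: 382.5 km
F: 426.5 km
A: 447.1 km
The third-nearest is E at 366.1 km.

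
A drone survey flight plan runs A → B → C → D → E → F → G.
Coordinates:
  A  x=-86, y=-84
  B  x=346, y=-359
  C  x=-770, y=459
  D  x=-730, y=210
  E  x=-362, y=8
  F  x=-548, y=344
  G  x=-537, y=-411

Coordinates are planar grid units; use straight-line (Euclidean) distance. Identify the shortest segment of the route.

Leg distances:
A→B: 512.1
B→C: 1383.7
C→D: 252.2
D→E: 419.8
E→F: 384.0
F→G: 755.1
The shortest leg is C–D at 252.2.

C–D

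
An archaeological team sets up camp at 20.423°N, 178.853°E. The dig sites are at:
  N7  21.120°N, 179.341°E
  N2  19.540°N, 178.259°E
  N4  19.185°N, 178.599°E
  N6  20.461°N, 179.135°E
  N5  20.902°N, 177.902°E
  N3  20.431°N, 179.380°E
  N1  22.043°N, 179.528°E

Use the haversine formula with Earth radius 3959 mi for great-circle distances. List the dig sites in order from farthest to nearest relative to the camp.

N1, N4, N2, N5, N7, N3, N6

Computing each great-circle distance from 20.423°N, 178.853°E:
N1 22.043°N, 179.528°E: 120.1 mi
N4 19.185°N, 178.599°E: 87.1 mi
N2 19.540°N, 178.259°E: 72.2 mi
N5 20.902°N, 177.902°E: 69.8 mi
N7 21.120°N, 179.341°E: 57.6 mi
N3 20.431°N, 179.380°E: 34.1 mi
N6 20.461°N, 179.135°E: 18.4 mi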